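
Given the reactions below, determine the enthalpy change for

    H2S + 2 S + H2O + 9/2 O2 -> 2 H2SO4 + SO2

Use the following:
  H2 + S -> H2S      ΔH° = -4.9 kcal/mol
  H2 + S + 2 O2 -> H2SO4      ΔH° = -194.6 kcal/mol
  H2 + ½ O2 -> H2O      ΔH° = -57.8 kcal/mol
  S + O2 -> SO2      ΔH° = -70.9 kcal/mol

ΔH° = -397.4 kcal/mol

equation 1 reversed: +4.9 kcal/mol
equation 2 × 2: (2)·(-194.6) = -389.2 kcal/mol
equation 3 reversed: +57.8 kcal/mol
equation 4 as written: -70.9 kcal/mol
ΔH° = (-1)·(-4.9) + (2)·(-194.6) + (-1)·(-57.8) + (1)·(-70.9) = -397.4 kcal/mol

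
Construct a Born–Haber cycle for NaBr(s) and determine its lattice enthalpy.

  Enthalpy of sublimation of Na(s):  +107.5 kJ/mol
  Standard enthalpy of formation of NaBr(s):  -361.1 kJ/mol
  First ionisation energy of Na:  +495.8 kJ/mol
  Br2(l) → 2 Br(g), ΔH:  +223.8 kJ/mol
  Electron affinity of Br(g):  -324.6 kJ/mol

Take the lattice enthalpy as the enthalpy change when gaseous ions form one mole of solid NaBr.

ΔHf° = 1·ΔHsub + 1·(ΣIE) + 1/2·D(Br2) + 1·EA + U
-361.1 = 1·(+107.5) + 1·(+495.8) + 1/2·(+223.8) + 1·(-324.6) + U
U = -361.1 − (+390.6) = -751.7 kJ/mol

U = -751.7 kJ/mol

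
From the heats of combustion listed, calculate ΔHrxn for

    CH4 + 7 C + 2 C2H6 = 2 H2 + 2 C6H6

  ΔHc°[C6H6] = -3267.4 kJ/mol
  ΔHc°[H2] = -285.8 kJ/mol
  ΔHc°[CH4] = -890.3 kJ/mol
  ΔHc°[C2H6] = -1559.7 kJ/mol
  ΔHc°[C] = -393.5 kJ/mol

Using ΔH = Σ nΔHc°(reactants) − Σ nΔHc°(products):
= [1·(-890.3) + 7·(-393.5) + 2·(-1559.7)] − [2·(-285.8) + 2·(-3267.4)]
= 342.2 kJ/mol

ΔHrxn = 342.2 kJ/mol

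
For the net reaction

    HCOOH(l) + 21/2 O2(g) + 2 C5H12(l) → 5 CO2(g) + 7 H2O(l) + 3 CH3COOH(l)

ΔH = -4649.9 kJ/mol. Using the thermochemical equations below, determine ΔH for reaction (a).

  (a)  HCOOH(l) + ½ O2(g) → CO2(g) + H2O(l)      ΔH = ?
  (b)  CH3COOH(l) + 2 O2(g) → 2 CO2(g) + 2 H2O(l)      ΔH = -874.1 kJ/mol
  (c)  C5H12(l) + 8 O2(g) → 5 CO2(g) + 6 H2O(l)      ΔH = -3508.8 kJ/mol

ΔH = -254.6 kJ/mol

(a) as written: contributes x
(b) reversed and × 3: (-3)·(-874.1) = +2622.3 kJ/mol
(c) × 2: (2)·(-3508.8) = -7017.6 kJ/mol
-4649.9 = (+2622.3) + (-7017.6) + x
x = (-4649.9 − (-4395.3)) / (1) = -254.6 kJ/mol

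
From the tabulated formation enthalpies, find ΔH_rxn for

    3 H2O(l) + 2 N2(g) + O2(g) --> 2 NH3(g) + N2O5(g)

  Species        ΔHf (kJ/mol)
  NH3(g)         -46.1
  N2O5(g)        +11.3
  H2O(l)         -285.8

Products: 2·(-46.1) + 1·(+11.3) = -80.9
Reactants: 3·(-285.8) + 2·(+0.0) + 1·(+0.0) = -857.4
ΔH_rxn = (-80.9) − (-857.4) = 776.5 kJ/mol

ΔH_rxn = 776.5 kJ/mol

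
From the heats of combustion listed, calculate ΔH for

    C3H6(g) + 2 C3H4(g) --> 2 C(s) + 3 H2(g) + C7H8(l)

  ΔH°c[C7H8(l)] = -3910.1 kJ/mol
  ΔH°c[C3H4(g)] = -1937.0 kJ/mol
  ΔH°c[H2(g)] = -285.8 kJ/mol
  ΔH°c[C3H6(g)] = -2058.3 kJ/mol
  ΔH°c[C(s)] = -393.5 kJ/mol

ΔH = -377.8 kJ/mol

With combustion enthalpies, reactants minus products:
= [1·(-2058.3) + 2·(-1937.0)] − [2·(-393.5) + 3·(-285.8) + 1·(-3910.1)]
= -377.8 kJ/mol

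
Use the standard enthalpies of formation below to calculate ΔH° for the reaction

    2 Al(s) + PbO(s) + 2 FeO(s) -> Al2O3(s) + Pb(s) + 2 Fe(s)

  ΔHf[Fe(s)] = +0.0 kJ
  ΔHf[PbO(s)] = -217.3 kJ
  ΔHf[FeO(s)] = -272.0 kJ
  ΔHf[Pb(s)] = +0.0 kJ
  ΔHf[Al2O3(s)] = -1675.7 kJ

Products: 1·(-1675.7) + 1·(+0.0) + 2·(+0.0) = -1675.7
Reactants: 2·(+0.0) + 1·(-217.3) + 2·(-272.0) = -761.3
ΔH° = (-1675.7) − (-761.3) = -914.4 kJ

ΔH° = -914.4 kJ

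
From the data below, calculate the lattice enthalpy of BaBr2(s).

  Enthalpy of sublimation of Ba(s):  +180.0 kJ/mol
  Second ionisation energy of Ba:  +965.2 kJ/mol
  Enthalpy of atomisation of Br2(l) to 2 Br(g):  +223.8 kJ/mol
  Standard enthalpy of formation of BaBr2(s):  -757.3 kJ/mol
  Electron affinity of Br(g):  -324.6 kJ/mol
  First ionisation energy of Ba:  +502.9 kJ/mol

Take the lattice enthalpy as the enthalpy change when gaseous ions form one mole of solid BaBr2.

ΔHf° = 1·ΔHsub + 1·(ΣIE) + 1·D(Br2) + 2·EA + U
-757.3 = 1·(+180.0) + 1·(+1468.1) + 1·(+223.8) + 2·(-324.6) + U
U = -757.3 − (+1222.7) = -1980.0 kJ/mol

U = -1980.0 kJ/mol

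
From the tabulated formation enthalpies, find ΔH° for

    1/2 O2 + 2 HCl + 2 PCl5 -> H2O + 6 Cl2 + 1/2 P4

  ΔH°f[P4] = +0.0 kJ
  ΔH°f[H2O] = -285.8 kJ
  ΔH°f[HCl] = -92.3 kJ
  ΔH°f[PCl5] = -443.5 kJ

ΔH° = 785.8 kJ

Products: 1·(-285.8) + 6·(+0.0) + 1/2·(+0.0) = -285.8
Reactants: 1/2·(+0.0) + 2·(-92.3) + 2·(-443.5) = -1071.6
ΔH° = (-285.8) − (-1071.6) = 785.8 kJ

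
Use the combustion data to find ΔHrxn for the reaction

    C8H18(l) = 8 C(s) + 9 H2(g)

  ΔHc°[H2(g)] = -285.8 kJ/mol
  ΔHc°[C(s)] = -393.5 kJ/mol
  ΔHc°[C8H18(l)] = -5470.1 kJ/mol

With combustion enthalpies, reactants minus products:
= [1·(-5470.1)] − [8·(-393.5) + 9·(-285.8)]
= 250.1 kJ/mol

ΔHrxn = 250.1 kJ/mol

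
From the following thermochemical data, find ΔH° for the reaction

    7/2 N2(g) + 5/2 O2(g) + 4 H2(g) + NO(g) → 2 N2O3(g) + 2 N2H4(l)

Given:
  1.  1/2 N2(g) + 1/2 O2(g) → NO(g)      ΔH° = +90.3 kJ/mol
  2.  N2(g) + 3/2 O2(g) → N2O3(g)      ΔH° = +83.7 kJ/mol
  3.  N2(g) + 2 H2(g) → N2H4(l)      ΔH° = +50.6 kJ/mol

eq. 1 reversed: -90.3 kJ/mol
eq. 2 × 2: (2)·(+83.7) = +167.4 kJ/mol
eq. 3 × 2: (2)·(+50.6) = +101.2 kJ/mol
ΔH° = (-90.3) + (+167.4) + (+101.2) = 178.3 kJ/mol

ΔH° = 178.3 kJ/mol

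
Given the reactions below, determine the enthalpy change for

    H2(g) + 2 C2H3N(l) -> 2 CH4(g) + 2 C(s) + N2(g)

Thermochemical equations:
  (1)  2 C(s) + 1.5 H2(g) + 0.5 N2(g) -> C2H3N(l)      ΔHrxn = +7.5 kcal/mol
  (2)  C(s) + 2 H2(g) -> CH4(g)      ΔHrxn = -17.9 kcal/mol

ΔHrxn = -50.8 kcal/mol

(1) reversed and × 2: (-2)·(+7.5) = -15.0 kcal/mol
(2) × 2: (2)·(-17.9) = -35.8 kcal/mol
ΔHrxn = (-15.0) + (-35.8) = -50.8 kcal/mol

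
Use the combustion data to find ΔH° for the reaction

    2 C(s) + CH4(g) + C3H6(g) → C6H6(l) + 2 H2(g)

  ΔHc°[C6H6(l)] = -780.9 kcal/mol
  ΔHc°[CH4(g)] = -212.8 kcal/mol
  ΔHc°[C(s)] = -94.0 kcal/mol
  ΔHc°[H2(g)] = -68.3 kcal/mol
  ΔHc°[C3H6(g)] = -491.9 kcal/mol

Using ΔH = Σ nΔHc°(reactants) − Σ nΔHc°(products):
= [2·(-94.0) + 1·(-212.8) + 1·(-491.9)] − [1·(-780.9) + 2·(-68.3)]
= 24.8 kcal/mol

ΔH° = 24.8 kcal/mol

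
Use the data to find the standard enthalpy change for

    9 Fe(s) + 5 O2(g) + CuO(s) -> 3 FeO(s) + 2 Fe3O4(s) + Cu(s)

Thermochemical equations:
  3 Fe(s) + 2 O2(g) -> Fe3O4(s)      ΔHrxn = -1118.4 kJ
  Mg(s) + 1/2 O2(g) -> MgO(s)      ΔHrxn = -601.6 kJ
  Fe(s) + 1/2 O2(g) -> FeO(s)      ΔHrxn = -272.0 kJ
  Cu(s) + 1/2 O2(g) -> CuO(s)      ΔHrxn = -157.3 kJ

ΔHrxn = -2895.5 kJ

equation 1 × 2: (2)·(-1118.4) = -2236.8 kJ
equation 2: not needed.
equation 3 × 3: (3)·(-272.0) = -816.0 kJ
equation 4 reversed: +157.3 kJ
Summing the manipulated equations, ΔHrxn = (2)·(-1118.4) + (3)·(-272.0) + (-1)·(-157.3) = -2895.5 kJ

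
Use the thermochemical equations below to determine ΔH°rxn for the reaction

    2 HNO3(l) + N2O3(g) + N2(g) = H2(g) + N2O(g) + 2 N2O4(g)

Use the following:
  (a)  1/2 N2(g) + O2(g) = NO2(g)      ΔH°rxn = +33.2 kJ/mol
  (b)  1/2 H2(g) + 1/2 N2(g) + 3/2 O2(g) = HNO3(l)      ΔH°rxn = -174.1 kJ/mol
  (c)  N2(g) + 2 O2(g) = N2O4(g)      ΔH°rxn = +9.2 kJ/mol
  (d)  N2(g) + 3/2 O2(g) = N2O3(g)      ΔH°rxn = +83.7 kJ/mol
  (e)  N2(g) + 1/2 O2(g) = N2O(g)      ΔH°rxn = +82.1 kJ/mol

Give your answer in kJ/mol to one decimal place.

(a): not needed (NO2(g) appears nowhere else).
(b) reversed and × 2 (reverse to put HNO3(l) on the reactant side; ×2 to match 2 HNO3(l) in the target): (-2)·(-174.1) = +348.2 kJ/mol
(c) × 2 (×2 to match 2 N2O4(g) in the target): (2)·(+9.2) = +18.4 kJ/mol
(d) reversed (reverse to put N2O3(g) on the reactant side): -83.7 kJ/mol
(e) as written (N2O(g) already on the product side): +82.1 kJ/mol
ΔH°rxn = (+348.2) + (+18.4) + (-83.7) + (+82.1) = 365.0 kJ/mol

ΔH°rxn = 365.0 kJ/mol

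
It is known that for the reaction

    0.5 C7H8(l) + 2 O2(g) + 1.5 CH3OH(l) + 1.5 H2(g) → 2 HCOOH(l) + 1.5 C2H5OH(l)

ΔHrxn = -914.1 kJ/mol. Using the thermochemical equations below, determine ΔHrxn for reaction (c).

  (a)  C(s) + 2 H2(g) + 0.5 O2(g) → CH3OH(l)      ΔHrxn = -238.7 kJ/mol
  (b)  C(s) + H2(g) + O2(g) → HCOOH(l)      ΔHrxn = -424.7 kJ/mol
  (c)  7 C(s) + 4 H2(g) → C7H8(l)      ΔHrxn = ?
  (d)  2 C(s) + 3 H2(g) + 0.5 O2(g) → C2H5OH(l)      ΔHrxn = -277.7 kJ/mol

(a) reversed and × 3/2 (CH3OH(l) must end up as a reactant; ×3/2 to match 3/2 CH3OH(l) in the target): (-3/2)·(-238.7) = +358.05 kJ/mol
(b) × 2 (scale by 2 for the 2 HCOOH(l)): (2)·(-424.7) = -849.4 kJ/mol
(c) reversed and × 1/2 (C7H8(l) must end up as a reactant; scale by 1/2 for the 1/2 C7H8(l)): contributes −1/2·x
(d) × 3/2 (scale by 3/2 for the 3/2 C2H5OH(l)): (3/2)·(-277.7) = -416.55 kJ/mol
-914.1 = (+358.05) + (-849.4) + (-416.55) − 1/2·x
x = (-914.1 − (-907.9)) / (-1/2) = 12.4 kJ/mol

ΔHrxn = 12.4 kJ/mol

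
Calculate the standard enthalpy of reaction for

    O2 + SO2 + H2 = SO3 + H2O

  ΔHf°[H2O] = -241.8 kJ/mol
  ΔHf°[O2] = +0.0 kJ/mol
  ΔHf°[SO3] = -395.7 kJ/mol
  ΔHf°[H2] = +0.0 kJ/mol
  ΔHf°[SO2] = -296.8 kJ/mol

ΔH°rxn = -340.7 kJ/mol

Products: 1·(-395.7) + 1·(-241.8) = -637.5
Reactants: 1·(+0.0) + 1·(-296.8) + 1·(+0.0) = -296.8
ΔH°rxn = (-637.5) − (-296.8) = -340.7 kJ/mol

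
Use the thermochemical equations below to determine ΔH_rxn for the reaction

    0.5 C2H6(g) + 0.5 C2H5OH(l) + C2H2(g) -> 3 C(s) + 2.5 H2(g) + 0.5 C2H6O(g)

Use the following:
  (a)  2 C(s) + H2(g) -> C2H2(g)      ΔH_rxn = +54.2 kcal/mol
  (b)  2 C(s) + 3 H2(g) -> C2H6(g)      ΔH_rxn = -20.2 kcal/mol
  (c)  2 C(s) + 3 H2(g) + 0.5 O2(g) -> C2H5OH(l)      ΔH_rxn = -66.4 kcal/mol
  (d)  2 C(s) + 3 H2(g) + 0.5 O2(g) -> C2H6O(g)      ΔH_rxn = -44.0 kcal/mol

(a) reversed (reverse to put C2H2(g) on the reactant side): -54.2 kcal/mol
(b) reversed and × 1/2 (C2H6(g) must end up as a reactant; ×1/2 to match 1/2 C2H6(g) in the target): (-1/2)·(-20.2) = +10.1 kcal/mol
(c) reversed and × 1/2 (C2H5OH(l) must end up as a reactant; scale by 1/2 for the 1/2 C2H5OH(l)): (-1/2)·(-66.4) = +33.2 kcal/mol
(d) × 1/2 (scale by 1/2 for the 1/2 C2H6O(g)): (1/2)·(-44.0) = -22.0 kcal/mol
By Hess's law, ΔH_rxn = (-54.2) + (+10.1) + (+33.2) + (-22.0) = -32.9 kcal/mol

ΔH_rxn = -32.9 kcal/mol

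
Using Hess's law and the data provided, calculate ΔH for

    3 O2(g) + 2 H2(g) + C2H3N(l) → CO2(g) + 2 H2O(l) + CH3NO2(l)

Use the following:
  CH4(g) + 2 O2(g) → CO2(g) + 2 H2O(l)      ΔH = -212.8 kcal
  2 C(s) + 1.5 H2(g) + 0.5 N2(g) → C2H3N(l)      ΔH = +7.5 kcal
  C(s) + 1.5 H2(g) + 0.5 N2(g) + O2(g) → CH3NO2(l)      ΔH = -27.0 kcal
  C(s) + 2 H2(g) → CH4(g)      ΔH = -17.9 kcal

ΔH = -265.2 kcal

equation 1 as written: -212.8 kcal
equation 2 reversed: -7.5 kcal
equation 3 as written: -27.0 kcal
equation 4 as written: -17.9 kcal
ΔH = (-212.8) + (-7.5) + (-27.0) + (-17.9) = -265.2 kcal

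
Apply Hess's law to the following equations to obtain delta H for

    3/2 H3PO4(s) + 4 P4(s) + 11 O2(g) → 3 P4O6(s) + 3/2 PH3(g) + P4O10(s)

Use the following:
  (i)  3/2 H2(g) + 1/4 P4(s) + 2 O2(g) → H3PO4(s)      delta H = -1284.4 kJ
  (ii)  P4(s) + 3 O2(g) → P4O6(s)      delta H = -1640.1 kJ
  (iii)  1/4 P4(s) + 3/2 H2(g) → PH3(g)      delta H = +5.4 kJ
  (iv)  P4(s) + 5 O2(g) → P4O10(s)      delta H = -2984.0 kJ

(i) reversed and × 3/2 (H3PO4(s) must end up as a reactant; scale by 3/2 for the 3/2 H3PO4(s)): (-3/2)·(-1284.4) = +1926.6 kJ
(ii) × 3 (scale by 3 for the 3 P4O6(s)): (3)·(-1640.1) = -4920.3 kJ
(iii) × 3/2 (×3/2 to match 3/2 PH3(g) in the target): (3/2)·(+5.4) = +8.1 kJ
(iv) as written (P4O10(s) already on the product side): -2984.0 kJ
delta H = (-3/2)·(-1284.4) + (3)·(-1640.1) + (3/2)·(+5.4) + (1)·(-2984.0) = -5969.6 kJ

delta H = -5969.6 kJ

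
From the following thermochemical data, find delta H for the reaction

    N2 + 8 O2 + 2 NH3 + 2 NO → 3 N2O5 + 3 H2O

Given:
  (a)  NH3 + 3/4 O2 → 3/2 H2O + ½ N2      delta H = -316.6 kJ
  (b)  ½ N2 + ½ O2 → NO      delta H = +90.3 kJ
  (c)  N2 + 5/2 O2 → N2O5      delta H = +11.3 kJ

delta H = -779.9 kJ

(a) × 2: (2)·(-316.6) = -633.2 kJ
(b) reversed and × 2: (-2)·(+90.3) = -180.6 kJ
(c) × 3: (3)·(+11.3) = +33.9 kJ
Since enthalpy is a state function, delta H = (2)·(-316.6) + (-2)·(+90.3) + (3)·(+11.3) = -779.9 kJ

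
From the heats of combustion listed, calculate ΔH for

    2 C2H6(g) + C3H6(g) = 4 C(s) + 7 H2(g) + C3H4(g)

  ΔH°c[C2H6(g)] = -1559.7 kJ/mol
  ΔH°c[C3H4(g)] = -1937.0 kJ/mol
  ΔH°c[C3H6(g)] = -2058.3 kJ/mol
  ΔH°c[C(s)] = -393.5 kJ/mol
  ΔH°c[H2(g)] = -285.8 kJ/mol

Using ΔH = Σ nΔHc°(reactants) − Σ nΔHc°(products):
= [2·(-1559.7) + 1·(-2058.3)] − [4·(-393.5) + 7·(-285.8) + 1·(-1937.0)]
= 333.9 kJ/mol

ΔH = 333.9 kJ/mol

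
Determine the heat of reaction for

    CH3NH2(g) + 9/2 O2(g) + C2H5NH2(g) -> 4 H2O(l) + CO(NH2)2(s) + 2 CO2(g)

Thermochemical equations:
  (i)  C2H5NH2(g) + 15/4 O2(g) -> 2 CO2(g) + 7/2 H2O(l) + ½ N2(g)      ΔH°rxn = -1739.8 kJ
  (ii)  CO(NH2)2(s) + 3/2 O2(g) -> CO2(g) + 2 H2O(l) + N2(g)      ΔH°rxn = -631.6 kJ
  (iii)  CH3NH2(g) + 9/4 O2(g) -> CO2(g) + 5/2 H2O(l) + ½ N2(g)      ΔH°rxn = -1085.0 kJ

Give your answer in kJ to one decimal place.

(i) as written: -1739.8 kJ
(ii) reversed: +631.6 kJ
(iii) as written: -1085.0 kJ
ΔH°rxn = (-1739.8) + (+631.6) + (-1085.0) = -2193.2 kJ

ΔH°rxn = -2193.2 kJ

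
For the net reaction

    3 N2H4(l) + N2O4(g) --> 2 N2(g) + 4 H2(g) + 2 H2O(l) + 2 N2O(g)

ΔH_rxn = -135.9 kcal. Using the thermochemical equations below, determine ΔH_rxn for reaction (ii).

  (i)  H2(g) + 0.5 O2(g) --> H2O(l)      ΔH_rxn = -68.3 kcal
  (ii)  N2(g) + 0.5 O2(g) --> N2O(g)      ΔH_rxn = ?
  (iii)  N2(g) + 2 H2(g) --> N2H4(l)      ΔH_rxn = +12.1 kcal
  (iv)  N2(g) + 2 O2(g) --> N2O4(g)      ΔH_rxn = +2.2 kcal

ΔH_rxn = 19.6 kcal

(i) × 2: (2)·(-68.3) = -136.6 kcal
(ii) × 2: contributes 2·x
(iii) reversed and × 3: (-3)·(+12.1) = -36.3 kcal
(iv) reversed: -2.2 kcal
-135.9 = (-136.6) + (-36.3) + (-2.2) + 2·x
x = (-135.9 − (-175.1)) / (2) = 19.6 kcal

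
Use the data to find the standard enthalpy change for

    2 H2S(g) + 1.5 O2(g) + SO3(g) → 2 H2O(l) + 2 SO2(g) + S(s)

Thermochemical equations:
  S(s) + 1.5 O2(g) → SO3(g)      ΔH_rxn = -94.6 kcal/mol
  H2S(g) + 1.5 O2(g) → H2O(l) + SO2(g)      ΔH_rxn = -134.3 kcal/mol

ΔH_rxn = -174.0 kcal/mol

equation 1 reversed (SO3(g) must end up as a reactant): +94.6 kcal/mol
equation 2 × 2 (×2 to match 2 H2S(g) in the target): (2)·(-134.3) = -268.6 kcal/mol
By Hess's law, ΔH_rxn = (+94.6) + (-268.6) = -174.0 kcal/mol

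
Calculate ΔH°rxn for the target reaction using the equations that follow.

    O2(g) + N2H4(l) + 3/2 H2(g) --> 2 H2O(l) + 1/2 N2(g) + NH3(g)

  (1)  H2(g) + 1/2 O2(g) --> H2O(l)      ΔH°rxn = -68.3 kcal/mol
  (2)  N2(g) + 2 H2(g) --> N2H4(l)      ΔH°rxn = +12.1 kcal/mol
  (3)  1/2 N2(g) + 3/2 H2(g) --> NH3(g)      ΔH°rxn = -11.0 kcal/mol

(1) × 2 (×2 to match 2 H2O(l) in the target): (2)·(-68.3) = -136.6 kcal/mol
(2) reversed (N2H4(l) must end up as a reactant): -12.1 kcal/mol
(3) as written (NH3(g) already on the product side): -11.0 kcal/mol
ΔH°rxn = (2)·(-68.3) + (-1)·(+12.1) + (1)·(-11.0) = -159.7 kcal/mol

ΔH°rxn = -159.7 kcal/mol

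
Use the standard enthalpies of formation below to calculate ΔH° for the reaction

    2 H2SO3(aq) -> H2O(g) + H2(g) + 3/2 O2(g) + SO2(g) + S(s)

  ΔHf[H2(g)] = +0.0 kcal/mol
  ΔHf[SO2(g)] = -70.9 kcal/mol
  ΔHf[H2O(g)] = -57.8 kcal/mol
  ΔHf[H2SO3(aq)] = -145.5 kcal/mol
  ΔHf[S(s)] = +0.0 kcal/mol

ΔH° = 162.3 kcal/mol

Products: 1·(-57.8) + 1·(+0.0) + 3/2·(+0.0) + 1·(-70.9) + 1·(+0.0) = -128.7
Reactants: 2·(-145.5) = -291.0
ΔH° = (-128.7) − (-291.0) = 162.3 kcal/mol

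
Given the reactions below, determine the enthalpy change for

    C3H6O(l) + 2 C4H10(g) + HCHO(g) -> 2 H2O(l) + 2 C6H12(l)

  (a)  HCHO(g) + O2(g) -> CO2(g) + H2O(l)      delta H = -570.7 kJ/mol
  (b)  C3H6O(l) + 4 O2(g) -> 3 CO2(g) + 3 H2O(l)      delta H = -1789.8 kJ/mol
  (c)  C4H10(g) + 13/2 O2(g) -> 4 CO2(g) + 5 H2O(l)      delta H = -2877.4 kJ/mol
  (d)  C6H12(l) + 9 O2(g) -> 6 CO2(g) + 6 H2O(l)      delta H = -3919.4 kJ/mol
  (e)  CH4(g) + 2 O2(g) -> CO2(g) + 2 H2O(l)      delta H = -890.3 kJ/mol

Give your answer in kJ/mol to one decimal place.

(a) as written: -570.7 kJ/mol
(b) as written: -1789.8 kJ/mol
(c) × 2: (2)·(-2877.4) = -5754.8 kJ/mol
(d) reversed and × 2: (-2)·(-3919.4) = +7838.8 kJ/mol
(e): not needed.
Summing the manipulated equations, delta H = (-570.7) + (-1789.8) + (-5754.8) + (+7838.8) = -276.5 kJ/mol

delta H = -276.5 kJ/mol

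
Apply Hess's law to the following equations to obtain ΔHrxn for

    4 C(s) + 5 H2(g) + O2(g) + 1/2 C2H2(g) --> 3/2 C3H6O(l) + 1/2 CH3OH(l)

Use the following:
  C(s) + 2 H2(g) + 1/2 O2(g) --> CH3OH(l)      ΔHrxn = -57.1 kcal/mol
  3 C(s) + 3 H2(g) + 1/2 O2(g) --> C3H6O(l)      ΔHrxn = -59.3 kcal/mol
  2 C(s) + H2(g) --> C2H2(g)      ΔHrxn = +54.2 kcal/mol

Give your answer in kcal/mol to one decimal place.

equation 1 × 1/2 (scale by 1/2 for the 1/2 CH3OH(l)): (1/2)·(-57.1) = -28.55 kcal/mol
equation 2 × 3/2 (scale by 3/2 for the 3/2 C3H6O(l)): (3/2)·(-59.3) = -88.95 kcal/mol
equation 3 reversed and × 1/2 (reverse to put C2H2(g) on the reactant side; scale by 1/2 for the 1/2 C2H2(g)): (-1/2)·(+54.2) = -27.1 kcal/mol
ΔHrxn = (-28.55) + (-88.95) + (-27.1) = -144.6 kcal/mol

ΔHrxn = -144.6 kcal/mol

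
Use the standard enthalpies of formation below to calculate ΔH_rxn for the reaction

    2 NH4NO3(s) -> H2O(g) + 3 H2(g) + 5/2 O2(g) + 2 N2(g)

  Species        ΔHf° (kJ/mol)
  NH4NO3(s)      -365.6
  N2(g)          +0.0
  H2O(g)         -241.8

ΔH°rxn = Σ nΔHf°(products) − Σ nΔHf°(reactants).
Products: 1·(-241.8) + 3·(+0.0) + 5/2·(+0.0) + 2·(+0.0) = -241.8
Reactants: 2·(-365.6) = -731.2
ΔH_rxn = (-241.8) − (-731.2) = 489.4 kJ/mol

ΔH_rxn = 489.4 kJ/mol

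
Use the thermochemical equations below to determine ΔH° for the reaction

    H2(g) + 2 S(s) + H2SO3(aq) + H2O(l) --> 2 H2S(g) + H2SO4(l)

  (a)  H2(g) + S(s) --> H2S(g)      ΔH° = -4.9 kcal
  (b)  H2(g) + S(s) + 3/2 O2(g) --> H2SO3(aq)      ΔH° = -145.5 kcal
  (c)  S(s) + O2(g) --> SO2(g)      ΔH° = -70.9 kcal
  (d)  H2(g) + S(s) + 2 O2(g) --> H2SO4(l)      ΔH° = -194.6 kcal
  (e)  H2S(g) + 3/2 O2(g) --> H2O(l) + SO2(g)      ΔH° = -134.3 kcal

ΔH° = 9.4 kcal

(a) as written: -4.9 kcal
(b) reversed (reverse to put H2SO3(aq) on the reactant side): +145.5 kcal
(c) as written: -70.9 kcal
(d) as written (H2SO4(l) already on the product side): -194.6 kcal
(e) reversed (reverse to put H2O(l) on the reactant side): +134.3 kcal
ΔH° = (1)·(-4.9) + (-1)·(-145.5) + (1)·(-70.9) + (1)·(-194.6) + (-1)·(-134.3) = 9.4 kcal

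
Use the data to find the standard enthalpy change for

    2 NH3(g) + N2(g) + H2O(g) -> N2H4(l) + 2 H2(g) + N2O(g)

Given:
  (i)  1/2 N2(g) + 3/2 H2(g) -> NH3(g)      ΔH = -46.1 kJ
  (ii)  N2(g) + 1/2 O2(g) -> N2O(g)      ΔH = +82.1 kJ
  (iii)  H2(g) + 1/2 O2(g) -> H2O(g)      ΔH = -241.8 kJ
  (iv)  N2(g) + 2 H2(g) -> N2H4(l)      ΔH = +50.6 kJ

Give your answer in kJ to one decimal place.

(i) reversed and × 2 (NH3(g) must end up as a reactant; scale by 2 for the 2 NH3(g)): (-2)·(-46.1) = +92.2 kJ
(ii) as written (N2O(g) already on the product side): +82.1 kJ
(iii) reversed (H2O(g) must end up as a reactant): +241.8 kJ
(iv) as written (N2H4(l) already on the product side): +50.6 kJ
ΔH = (-2)·(-46.1) + (1)·(+82.1) + (-1)·(-241.8) + (1)·(+50.6) = 466.7 kJ

ΔH = 466.7 kJ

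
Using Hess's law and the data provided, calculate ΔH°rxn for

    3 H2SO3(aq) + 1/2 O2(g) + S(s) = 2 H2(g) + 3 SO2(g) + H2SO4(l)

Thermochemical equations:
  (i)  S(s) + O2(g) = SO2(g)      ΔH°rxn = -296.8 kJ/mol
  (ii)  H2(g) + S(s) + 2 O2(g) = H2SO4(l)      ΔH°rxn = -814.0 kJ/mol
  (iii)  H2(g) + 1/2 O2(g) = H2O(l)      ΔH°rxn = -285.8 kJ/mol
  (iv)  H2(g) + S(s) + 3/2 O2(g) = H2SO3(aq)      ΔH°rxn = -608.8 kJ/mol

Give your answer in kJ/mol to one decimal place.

(i) × 3 (scale by 3 for the 3 SO2(g)): (3)·(-296.8) = -890.4 kJ/mol
(ii) as written (H2SO4(l) already on the product side): -814.0 kJ/mol
(iii): not needed (H2O(l) appears nowhere else).
(iv) reversed and × 3 (reverse to put H2SO3(aq) on the reactant side; ×3 to match 3 H2SO3(aq) in the target): (-3)·(-608.8) = +1826.4 kJ/mol
Since enthalpy is a state function, ΔH°rxn = (3)·(-296.8) + (1)·(-814.0) + (-3)·(-608.8) = 122.0 kJ/mol

ΔH°rxn = 122.0 kJ/mol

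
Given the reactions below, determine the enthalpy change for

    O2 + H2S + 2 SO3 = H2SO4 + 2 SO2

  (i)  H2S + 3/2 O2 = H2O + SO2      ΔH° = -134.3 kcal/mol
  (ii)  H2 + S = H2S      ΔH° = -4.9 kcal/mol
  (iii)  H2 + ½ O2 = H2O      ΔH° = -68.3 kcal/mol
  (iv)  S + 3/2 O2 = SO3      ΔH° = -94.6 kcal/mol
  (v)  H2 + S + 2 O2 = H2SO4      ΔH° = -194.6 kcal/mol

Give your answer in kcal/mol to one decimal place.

ΔH° = -142.3 kcal/mol

(i) × 2 (×2 to match 2 SO2 in the target): (2)·(-134.3) = -268.6 kcal/mol
(ii) as written: -4.9 kcal/mol
(iii) reversed and × 2: (-2)·(-68.3) = +136.6 kcal/mol
(iv) reversed and × 2 (reverse to put SO3 on the reactant side; scale by 2 for the 2 SO3): (-2)·(-94.6) = +189.2 kcal/mol
(v) as written (H2SO4 already on the product side): -194.6 kcal/mol
By Hess's law, ΔH° = (2)·(-134.3) + (1)·(-4.9) + (-2)·(-68.3) + (-2)·(-94.6) + (1)·(-194.6) = -142.3 kcal/mol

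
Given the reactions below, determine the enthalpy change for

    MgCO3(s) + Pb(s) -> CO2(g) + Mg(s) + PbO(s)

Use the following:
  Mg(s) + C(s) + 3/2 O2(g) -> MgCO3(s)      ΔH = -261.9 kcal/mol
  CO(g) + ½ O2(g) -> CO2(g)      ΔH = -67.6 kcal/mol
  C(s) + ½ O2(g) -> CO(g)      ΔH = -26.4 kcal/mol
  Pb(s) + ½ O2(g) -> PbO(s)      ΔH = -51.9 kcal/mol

ΔH = 116.0 kcal/mol

equation 1 reversed: +261.9 kcal/mol
equation 2 as written: -67.6 kcal/mol
equation 3 as written: -26.4 kcal/mol
equation 4 as written: -51.9 kcal/mol
Summing the manipulated equations, ΔH = (-1)·(-261.9) + (1)·(-67.6) + (1)·(-26.4) + (1)·(-51.9) = 116.0 kcal/mol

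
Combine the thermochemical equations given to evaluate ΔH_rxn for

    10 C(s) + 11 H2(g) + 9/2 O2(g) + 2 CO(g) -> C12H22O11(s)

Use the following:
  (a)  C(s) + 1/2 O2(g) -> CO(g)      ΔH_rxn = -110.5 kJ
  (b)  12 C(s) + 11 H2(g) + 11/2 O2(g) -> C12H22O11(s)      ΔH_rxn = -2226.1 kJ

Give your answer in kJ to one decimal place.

ΔH_rxn = -2005.1 kJ

(a) reversed and × 2 (CO(g) must end up as a reactant; ×2 to match 2 CO(g) in the target): (-2)·(-110.5) = +221.0 kJ
(b) as written (C12H22O11(s) already on the product side): -2226.1 kJ
ΔH_rxn = (-2)·(-110.5) + (1)·(-2226.1) = -2005.1 kJ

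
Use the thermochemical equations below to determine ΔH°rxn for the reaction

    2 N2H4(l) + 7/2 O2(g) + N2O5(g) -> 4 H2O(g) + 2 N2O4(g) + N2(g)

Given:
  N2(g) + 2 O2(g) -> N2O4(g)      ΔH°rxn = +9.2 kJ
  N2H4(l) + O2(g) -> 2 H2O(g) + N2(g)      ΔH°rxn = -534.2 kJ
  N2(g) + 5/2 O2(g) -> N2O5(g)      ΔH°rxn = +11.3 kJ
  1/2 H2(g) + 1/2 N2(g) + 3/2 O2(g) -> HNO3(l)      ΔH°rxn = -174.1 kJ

equation 1 × 2: (2)·(+9.2) = +18.4 kJ
equation 2 × 2: (2)·(-534.2) = -1068.4 kJ
equation 3 reversed: -11.3 kJ
equation 4: not needed.
By Hess's law, ΔH°rxn = (+18.4) + (-1068.4) + (-11.3) = -1061.3 kJ

ΔH°rxn = -1061.3 kJ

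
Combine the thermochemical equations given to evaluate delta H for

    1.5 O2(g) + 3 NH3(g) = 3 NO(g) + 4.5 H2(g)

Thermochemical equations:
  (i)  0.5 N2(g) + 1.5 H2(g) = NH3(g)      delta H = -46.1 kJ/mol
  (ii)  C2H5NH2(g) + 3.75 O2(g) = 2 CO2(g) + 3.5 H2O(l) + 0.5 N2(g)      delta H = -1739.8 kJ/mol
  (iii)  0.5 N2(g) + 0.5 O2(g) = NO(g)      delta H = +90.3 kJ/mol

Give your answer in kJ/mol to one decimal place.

delta H = 409.2 kJ/mol

(i) reversed and × 3 (reverse to put NH3(g) on the reactant side; ×3 to match 3 NH3(g) in the target): (-3)·(-46.1) = +138.3 kJ/mol
(ii): not needed (CO2(g) appears nowhere else).
(iii) × 3 (×3 to match 3 NO(g) in the target): (3)·(+90.3) = +270.9 kJ/mol
Since enthalpy is a state function, delta H = (+138.3) + (+270.9) = 409.2 kJ/mol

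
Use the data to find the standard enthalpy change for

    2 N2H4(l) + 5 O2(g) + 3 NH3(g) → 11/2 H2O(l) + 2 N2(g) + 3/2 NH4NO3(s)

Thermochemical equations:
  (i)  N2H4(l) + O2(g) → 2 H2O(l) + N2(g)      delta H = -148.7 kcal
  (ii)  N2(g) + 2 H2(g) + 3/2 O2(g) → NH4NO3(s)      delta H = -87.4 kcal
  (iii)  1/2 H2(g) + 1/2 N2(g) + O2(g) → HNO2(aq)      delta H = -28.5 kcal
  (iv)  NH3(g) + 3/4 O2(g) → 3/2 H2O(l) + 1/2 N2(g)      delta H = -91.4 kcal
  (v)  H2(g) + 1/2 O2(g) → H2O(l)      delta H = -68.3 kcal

(i) × 2: (2)·(-148.7) = -297.4 kcal
(ii) × 3/2: (3/2)·(-87.4) = -131.1 kcal
(iii): not needed.
(iv) × 3: (3)·(-91.4) = -274.2 kcal
(v) reversed and × 3: (-3)·(-68.3) = +204.9 kcal
delta H = (2)·(-148.7) + (3/2)·(-87.4) + (3)·(-91.4) + (-3)·(-68.3) = -497.8 kcal

delta H = -497.8 kcal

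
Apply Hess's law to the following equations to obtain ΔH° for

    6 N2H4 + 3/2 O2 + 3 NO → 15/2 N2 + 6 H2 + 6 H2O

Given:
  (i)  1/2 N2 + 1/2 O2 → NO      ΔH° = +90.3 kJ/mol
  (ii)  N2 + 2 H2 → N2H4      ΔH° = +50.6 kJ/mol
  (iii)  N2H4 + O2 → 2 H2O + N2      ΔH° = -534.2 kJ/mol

(i) reversed and × 3: (-3)·(+90.3) = -270.9 kJ/mol
(ii) reversed and × 3: (-3)·(+50.6) = -151.8 kJ/mol
(iii) × 3: (3)·(-534.2) = -1602.6 kJ/mol
By Hess's law, ΔH° = (-3)·(+90.3) + (-3)·(+50.6) + (3)·(-534.2) = -2025.3 kJ/mol

ΔH° = -2025.3 kJ/mol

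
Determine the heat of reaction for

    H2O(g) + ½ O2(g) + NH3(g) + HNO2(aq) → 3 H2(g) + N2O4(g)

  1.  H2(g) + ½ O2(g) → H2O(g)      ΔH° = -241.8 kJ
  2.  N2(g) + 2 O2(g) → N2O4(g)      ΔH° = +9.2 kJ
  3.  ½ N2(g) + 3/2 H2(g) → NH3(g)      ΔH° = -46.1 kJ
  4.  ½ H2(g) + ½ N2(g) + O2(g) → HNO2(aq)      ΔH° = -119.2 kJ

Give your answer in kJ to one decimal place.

ΔH° = 416.3 kJ

eq. 1 reversed (reverse to put H2O(g) on the reactant side): +241.8 kJ
eq. 2 as written (N2O4(g) already on the product side): +9.2 kJ
eq. 3 reversed (NH3(g) must end up as a reactant): +46.1 kJ
eq. 4 reversed (reverse to put HNO2(aq) on the reactant side): +119.2 kJ
ΔH° = (-1)·(-241.8) + (1)·(+9.2) + (-1)·(-46.1) + (-1)·(-119.2) = 416.3 kJ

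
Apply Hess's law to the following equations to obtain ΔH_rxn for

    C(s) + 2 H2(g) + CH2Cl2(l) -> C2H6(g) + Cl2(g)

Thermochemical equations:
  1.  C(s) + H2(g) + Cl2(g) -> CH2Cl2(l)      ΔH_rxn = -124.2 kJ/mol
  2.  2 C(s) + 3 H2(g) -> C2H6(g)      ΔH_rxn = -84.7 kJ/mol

eq. 1 reversed (CH2Cl2(l) must end up as a reactant): +124.2 kJ/mol
eq. 2 as written (C2H6(g) already on the product side): -84.7 kJ/mol
By Hess's law, ΔH_rxn = (+124.2) + (-84.7) = 39.5 kJ/mol

ΔH_rxn = 39.5 kJ/mol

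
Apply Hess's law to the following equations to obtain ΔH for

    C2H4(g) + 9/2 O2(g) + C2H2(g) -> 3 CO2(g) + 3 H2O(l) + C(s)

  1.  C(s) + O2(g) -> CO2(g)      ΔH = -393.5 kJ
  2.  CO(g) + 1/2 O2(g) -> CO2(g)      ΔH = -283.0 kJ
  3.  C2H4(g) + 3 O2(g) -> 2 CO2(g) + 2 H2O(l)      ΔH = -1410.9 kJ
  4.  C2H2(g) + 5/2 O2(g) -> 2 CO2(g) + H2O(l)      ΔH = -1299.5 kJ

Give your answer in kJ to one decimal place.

eq. 1 reversed: +393.5 kJ
eq. 2: not needed.
eq. 3 as written: -1410.9 kJ
eq. 4 as written: -1299.5 kJ
Since enthalpy is a state function, ΔH = (-1)·(-393.5) + (1)·(-1410.9) + (1)·(-1299.5) = -2316.9 kJ

ΔH = -2316.9 kJ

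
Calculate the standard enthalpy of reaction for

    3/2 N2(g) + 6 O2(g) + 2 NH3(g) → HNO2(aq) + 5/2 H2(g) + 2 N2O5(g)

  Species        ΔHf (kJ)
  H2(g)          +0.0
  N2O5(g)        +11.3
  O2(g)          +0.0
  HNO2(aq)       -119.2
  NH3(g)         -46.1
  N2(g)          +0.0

Products: 1·(-119.2) + 5/2·(+0.0) + 2·(+11.3) = -96.6
Reactants: 3/2·(+0.0) + 6·(+0.0) + 2·(-46.1) = -92.2
ΔHrxn = (-96.6) − (-92.2) = -4.4 kJ

ΔHrxn = -4.4 kJ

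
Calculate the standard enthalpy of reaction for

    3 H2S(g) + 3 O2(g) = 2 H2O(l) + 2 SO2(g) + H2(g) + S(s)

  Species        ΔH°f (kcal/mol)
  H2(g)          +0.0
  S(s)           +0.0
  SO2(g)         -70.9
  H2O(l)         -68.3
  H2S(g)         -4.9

ΔH_rxn = -263.7 kcal/mol

ΔH°rxn = Σ nΔHf°(products) − Σ nΔHf°(reactants).
Products: 2·(-68.3) + 2·(-70.9) + 1·(+0.0) + 1·(+0.0) = -278.4
Reactants: 3·(-4.9) + 3·(+0.0) = -14.7
ΔH_rxn = (-278.4) − (-14.7) = -263.7 kcal/mol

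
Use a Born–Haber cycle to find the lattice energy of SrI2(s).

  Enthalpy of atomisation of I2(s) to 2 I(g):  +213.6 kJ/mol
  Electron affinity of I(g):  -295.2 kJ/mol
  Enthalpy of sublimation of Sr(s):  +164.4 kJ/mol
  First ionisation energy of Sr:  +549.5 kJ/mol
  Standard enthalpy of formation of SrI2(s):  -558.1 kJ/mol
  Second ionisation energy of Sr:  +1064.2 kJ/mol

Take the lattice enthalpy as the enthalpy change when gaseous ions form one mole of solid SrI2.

U = -1959.4 kJ/mol

ΔHf° = 1·ΔHsub + 1·(ΣIE) + 1·D(I2) + 2·EA + U
-558.1 = 1·(+164.4) + 1·(+1613.7) + 1·(+213.6) + 2·(-295.2) + U
U = -558.1 − (+1401.3) = -1959.4 kJ/mol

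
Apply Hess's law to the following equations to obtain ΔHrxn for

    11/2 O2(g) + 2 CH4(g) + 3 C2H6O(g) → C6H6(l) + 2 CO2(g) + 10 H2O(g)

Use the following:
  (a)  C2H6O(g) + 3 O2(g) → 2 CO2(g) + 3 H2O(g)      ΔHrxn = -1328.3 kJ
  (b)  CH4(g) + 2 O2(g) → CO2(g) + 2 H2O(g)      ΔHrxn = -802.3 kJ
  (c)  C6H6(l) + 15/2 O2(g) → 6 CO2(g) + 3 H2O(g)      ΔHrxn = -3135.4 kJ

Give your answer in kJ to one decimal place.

(a) × 3: (3)·(-1328.3) = -3984.9 kJ
(b) × 2: (2)·(-802.3) = -1604.6 kJ
(c) reversed: +3135.4 kJ
Since enthalpy is a state function, ΔHrxn = (-3984.9) + (-1604.6) + (+3135.4) = -2454.1 kJ

ΔHrxn = -2454.1 kJ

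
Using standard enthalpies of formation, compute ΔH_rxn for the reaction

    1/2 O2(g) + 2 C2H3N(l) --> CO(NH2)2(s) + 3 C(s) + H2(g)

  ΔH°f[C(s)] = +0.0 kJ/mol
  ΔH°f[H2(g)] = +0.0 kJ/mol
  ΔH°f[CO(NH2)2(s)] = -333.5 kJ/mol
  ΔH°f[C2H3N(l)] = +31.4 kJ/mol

Products: 1·(-333.5) + 3·(+0.0) + 1·(+0.0) = -333.5
Reactants: 1/2·(+0.0) + 2·(+31.4) = +62.8
ΔH_rxn = (-333.5) − (+62.8) = -396.3 kJ/mol

ΔH_rxn = -396.3 kJ/mol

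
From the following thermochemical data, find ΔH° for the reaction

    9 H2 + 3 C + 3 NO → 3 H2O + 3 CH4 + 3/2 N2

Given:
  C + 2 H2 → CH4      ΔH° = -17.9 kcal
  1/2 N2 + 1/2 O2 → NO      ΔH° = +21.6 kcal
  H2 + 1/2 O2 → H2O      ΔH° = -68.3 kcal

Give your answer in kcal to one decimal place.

equation 1 × 3 (×3 to match 3 CH4 in the target): (3)·(-17.9) = -53.7 kcal
equation 2 reversed and × 3 (reverse to put NO on the reactant side; ×3 to match 3 NO in the target): (-3)·(+21.6) = -64.8 kcal
equation 3 × 3 (×3 to match 3 H2O in the target): (3)·(-68.3) = -204.9 kcal
Summing the manipulated equations, ΔH° = (3)·(-17.9) + (-3)·(+21.6) + (3)·(-68.3) = -323.4 kcal

ΔH° = -323.4 kcal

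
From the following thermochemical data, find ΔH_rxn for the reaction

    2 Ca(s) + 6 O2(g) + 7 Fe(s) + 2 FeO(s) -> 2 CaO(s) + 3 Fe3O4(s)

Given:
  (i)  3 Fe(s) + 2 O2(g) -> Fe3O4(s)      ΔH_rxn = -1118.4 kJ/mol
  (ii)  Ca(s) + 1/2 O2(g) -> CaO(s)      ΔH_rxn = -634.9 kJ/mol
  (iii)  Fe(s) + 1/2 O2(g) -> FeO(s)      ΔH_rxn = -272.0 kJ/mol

ΔH_rxn = -4081.0 kJ/mol

(i) × 3 (scale by 3 for the 3 Fe3O4(s)): (3)·(-1118.4) = -3355.2 kJ/mol
(ii) × 2 (×2 to match 2 CaO(s) in the target): (2)·(-634.9) = -1269.8 kJ/mol
(iii) reversed and × 2 (FeO(s) must end up as a reactant; scale by 2 for the 2 FeO(s)): (-2)·(-272.0) = +544.0 kJ/mol
Summing the manipulated equations, ΔH_rxn = (3)·(-1118.4) + (2)·(-634.9) + (-2)·(-272.0) = -4081.0 kJ/mol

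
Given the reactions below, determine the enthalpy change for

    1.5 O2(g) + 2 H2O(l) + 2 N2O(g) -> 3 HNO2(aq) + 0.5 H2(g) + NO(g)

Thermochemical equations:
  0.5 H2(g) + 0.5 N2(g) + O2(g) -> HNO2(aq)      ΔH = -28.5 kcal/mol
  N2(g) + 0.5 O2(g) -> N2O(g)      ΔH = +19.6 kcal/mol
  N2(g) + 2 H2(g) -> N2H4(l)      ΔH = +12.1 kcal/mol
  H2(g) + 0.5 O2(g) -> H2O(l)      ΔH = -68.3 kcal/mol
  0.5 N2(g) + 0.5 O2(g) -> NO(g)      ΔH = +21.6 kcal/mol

equation 1 × 3: (3)·(-28.5) = -85.5 kcal/mol
equation 2 reversed and × 2: (-2)·(+19.6) = -39.2 kcal/mol
equation 3: not needed.
equation 4 reversed and × 2: (-2)·(-68.3) = +136.6 kcal/mol
equation 5 as written: +21.6 kcal/mol
ΔH = (3)·(-28.5) + (-2)·(+19.6) + (-2)·(-68.3) + (1)·(+21.6) = 33.5 kcal/mol

ΔH = 33.5 kcal/mol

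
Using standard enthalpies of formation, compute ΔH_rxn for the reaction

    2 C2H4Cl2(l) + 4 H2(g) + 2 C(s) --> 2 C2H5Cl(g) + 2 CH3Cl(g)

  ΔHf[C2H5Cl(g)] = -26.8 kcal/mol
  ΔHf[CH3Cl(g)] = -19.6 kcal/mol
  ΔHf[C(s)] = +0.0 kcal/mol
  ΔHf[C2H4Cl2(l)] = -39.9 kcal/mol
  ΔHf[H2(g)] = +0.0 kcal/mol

ΔH_rxn = -13.0 kcal/mol

Products: 2·(-26.8) + 2·(-19.6) = -92.8
Reactants: 2·(-39.9) + 4·(+0.0) + 2·(+0.0) = -79.8
ΔH_rxn = (-92.8) − (-79.8) = -13.0 kcal/mol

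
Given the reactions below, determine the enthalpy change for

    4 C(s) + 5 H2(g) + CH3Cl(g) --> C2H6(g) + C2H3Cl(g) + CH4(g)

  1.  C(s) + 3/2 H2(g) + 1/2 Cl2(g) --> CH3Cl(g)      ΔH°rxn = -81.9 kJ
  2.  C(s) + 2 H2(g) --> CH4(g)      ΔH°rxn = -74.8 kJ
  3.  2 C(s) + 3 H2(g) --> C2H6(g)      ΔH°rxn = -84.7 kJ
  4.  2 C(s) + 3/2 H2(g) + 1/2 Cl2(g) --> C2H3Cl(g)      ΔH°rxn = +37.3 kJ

eq. 1 reversed: +81.9 kJ
eq. 2 as written: -74.8 kJ
eq. 3 as written: -84.7 kJ
eq. 4 as written: +37.3 kJ
ΔH°rxn = (+81.9) + (-74.8) + (-84.7) + (+37.3) = -40.3 kJ

ΔH°rxn = -40.3 kJ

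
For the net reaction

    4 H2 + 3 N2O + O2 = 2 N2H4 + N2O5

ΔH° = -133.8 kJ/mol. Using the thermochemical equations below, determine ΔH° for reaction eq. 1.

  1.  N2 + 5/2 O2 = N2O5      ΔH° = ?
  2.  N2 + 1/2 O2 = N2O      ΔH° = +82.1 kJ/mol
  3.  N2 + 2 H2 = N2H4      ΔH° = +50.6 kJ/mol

ΔH° = 11.3 kJ/mol

eq. 1 as written (N2O5 already on the product side): contributes x
eq. 2 reversed and × 3 (reverse to put N2O on the reactant side; scale by 3 for the 3 N2O): (-3)·(+82.1) = -246.3 kJ/mol
eq. 3 × 2 (×2 to match 2 N2H4 in the target): (2)·(+50.6) = +101.2 kJ/mol
-133.8 = (-246.3) + (+101.2) + x
x = (-133.8 − (-145.1)) / (1) = 11.3 kJ/mol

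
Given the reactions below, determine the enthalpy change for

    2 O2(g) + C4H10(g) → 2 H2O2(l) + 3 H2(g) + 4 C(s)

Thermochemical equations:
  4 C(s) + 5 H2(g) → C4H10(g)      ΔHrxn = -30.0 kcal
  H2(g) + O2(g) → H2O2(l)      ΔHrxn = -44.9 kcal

ΔHrxn = -59.8 kcal

equation 1 reversed (reverse to put C4H10(g) on the reactant side): +30.0 kcal
equation 2 × 2 (scale by 2 for the 2 H2O2(l)): (2)·(-44.9) = -89.8 kcal
Combining the equations, ΔHrxn = (+30.0) + (-89.8) = -59.8 kcal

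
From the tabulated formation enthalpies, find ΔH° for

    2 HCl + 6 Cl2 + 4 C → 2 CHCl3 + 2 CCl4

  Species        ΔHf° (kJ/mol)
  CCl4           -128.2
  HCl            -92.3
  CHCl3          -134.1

ΔH° = -340.0 kJ/mol

Products: 2·(-134.1) + 2·(-128.2) = -524.6
Reactants: 2·(-92.3) + 6·(+0.0) + 4·(+0.0) = -184.6
ΔH° = (-524.6) − (-184.6) = -340.0 kJ/mol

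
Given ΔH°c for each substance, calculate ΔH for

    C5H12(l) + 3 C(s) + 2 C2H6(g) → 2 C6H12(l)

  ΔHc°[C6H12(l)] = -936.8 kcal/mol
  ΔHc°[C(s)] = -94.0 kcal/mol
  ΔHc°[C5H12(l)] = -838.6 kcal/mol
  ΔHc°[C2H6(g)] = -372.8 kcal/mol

Using ΔH = Σ nΔHc°(reactants) − Σ nΔHc°(products):
= [1·(-838.6) + 3·(-94.0) + 2·(-372.8)] − [2·(-936.8)]
= 7.4 kcal/mol

ΔH = 7.4 kcal/mol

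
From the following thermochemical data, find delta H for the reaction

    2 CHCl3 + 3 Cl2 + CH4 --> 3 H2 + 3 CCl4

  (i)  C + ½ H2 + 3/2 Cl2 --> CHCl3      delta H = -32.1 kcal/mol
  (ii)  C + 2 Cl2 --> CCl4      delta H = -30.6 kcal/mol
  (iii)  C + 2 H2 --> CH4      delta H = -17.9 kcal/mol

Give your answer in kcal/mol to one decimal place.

delta H = -9.7 kcal/mol

(i) reversed and × 2 (reverse to put CHCl3 on the reactant side; ×2 to match 2 CHCl3 in the target): (-2)·(-32.1) = +64.2 kcal/mol
(ii) × 3 (scale by 3 for the 3 CCl4): (3)·(-30.6) = -91.8 kcal/mol
(iii) reversed (CH4 must end up as a reactant): +17.9 kcal/mol
delta H = (+64.2) + (-91.8) + (+17.9) = -9.7 kcal/mol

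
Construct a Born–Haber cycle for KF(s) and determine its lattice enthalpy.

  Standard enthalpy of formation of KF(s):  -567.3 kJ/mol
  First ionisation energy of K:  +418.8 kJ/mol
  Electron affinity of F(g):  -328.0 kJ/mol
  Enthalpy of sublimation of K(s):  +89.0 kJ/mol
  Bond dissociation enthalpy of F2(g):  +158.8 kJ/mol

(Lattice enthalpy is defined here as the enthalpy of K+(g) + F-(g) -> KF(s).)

ΔHf° = 1·ΔHsub + 1·(ΣIE) + 1/2·D(F2) + 1·EA + U
-567.3 = 1·(+89.0) + 1·(+418.8) + 1/2·(+158.8) + 1·(-328.0) + U
U = -567.3 − (+259.2) = -826.5 kJ/mol

U = -826.5 kJ/mol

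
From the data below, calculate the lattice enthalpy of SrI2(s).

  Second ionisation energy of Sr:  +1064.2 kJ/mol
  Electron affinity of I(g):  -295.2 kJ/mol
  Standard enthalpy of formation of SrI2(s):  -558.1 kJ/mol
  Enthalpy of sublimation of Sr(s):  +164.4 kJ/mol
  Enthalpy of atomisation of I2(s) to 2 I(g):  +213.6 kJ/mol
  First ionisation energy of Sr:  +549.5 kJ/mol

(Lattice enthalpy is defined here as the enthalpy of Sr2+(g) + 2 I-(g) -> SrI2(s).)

ΔHf° = 1·ΔHsub + 1·(ΣIE) + 1·D(I2) + 2·EA + U
-558.1 = 1·(+164.4) + 1·(+1613.7) + 1·(+213.6) + 2·(-295.2) + U
U = -558.1 − (+1401.3) = -1959.4 kJ/mol

U = -1959.4 kJ/mol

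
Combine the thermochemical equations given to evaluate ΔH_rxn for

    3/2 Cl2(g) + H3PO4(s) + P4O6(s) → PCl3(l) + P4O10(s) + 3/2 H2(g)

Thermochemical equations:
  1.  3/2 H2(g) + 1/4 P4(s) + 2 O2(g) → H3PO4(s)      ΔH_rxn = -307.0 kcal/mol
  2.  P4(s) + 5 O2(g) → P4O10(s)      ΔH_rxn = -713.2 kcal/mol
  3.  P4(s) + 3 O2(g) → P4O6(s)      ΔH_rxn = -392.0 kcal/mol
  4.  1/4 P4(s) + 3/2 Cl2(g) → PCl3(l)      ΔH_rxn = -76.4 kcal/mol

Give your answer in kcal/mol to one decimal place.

eq. 1 reversed (H3PO4(s) must end up as a reactant): +307.0 kcal/mol
eq. 2 as written (P4O10(s) already on the product side): -713.2 kcal/mol
eq. 3 reversed (P4O6(s) must end up as a reactant): +392.0 kcal/mol
eq. 4 as written (PCl3(l) already on the product side): -76.4 kcal/mol
Combining the equations, ΔH_rxn = (+307.0) + (-713.2) + (+392.0) + (-76.4) = -90.6 kcal/mol

ΔH_rxn = -90.6 kcal/mol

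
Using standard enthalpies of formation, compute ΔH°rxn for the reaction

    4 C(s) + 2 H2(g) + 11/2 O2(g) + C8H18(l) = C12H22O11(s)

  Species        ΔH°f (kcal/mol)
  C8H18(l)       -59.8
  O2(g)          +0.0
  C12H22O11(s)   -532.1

Products: 1·(-532.1) = -532.1
Reactants: 4·(+0.0) + 2·(+0.0) + 11/2·(+0.0) + 1·(-59.8) = -59.8
ΔH°rxn = (-532.1) − (-59.8) = -472.3 kcal/mol

ΔH°rxn = -472.3 kcal/mol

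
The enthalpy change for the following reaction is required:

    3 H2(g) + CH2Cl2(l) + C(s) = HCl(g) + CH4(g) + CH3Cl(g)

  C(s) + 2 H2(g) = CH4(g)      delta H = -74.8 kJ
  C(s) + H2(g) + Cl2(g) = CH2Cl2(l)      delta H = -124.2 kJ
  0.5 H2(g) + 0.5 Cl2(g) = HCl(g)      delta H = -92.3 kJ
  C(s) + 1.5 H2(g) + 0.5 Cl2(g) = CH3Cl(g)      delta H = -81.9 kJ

delta H = -124.8 kJ

equation 1 as written: -74.8 kJ
equation 2 reversed: +124.2 kJ
equation 3 as written: -92.3 kJ
equation 4 as written: -81.9 kJ
delta H = (1)·(-74.8) + (-1)·(-124.2) + (1)·(-92.3) + (1)·(-81.9) = -124.8 kJ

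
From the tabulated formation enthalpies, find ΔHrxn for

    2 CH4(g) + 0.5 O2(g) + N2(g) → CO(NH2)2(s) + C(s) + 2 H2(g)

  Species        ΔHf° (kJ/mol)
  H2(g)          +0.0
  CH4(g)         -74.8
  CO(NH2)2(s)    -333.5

ΔHrxn = -183.9 kJ/mol

ΔH°rxn = Σ nΔHf°(products) − Σ nΔHf°(reactants).
Products: 1·(-333.5) + 1·(+0.0) + 2·(+0.0) = -333.5
Reactants: 2·(-74.8) + 1/2·(+0.0) + 1·(+0.0) = -149.6
ΔHrxn = (-333.5) − (-149.6) = -183.9 kJ/mol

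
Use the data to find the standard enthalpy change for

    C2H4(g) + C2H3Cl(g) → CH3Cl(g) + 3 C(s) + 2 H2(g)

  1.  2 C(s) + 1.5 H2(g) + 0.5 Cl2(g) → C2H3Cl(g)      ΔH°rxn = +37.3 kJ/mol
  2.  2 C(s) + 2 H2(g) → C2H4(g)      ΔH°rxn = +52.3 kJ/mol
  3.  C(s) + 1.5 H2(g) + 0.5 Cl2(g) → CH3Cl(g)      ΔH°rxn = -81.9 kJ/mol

ΔH°rxn = -171.5 kJ/mol

eq. 1 reversed (reverse to put C2H3Cl(g) on the reactant side): -37.3 kJ/mol
eq. 2 reversed (C2H4(g) must end up as a reactant): -52.3 kJ/mol
eq. 3 as written (CH3Cl(g) already on the product side): -81.9 kJ/mol
By Hess's law, ΔH°rxn = (-1)·(+37.3) + (-1)·(+52.3) + (1)·(-81.9) = -171.5 kJ/mol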